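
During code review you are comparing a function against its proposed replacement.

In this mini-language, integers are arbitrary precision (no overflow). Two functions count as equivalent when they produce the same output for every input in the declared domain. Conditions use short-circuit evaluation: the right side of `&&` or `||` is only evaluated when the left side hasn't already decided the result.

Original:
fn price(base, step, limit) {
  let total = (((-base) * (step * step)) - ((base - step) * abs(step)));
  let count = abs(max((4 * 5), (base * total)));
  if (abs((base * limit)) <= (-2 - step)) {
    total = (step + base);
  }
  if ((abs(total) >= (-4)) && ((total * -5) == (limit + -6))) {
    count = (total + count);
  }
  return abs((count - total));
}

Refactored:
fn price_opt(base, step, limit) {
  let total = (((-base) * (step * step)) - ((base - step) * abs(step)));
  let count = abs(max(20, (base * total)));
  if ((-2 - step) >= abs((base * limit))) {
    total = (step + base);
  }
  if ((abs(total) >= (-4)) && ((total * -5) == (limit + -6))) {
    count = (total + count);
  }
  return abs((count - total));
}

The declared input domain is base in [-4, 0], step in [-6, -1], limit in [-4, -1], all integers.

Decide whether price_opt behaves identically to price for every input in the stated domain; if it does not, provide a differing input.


Behavior is preserved: although comparison usage differs, plus arithmetic usage differs, plus constant usage differs, the outputs never diverge.
One worked example (base=-3, step=-5, limit=-2) — price: total becomes 65; next count becomes 20; next (abs((base * limit)) <= (-2 - step)) evaluates to false; next ((abs(total) >= (-4)) && ((total * -5) == (limit + -6))) evaluates to false; next final value 45; price_opt: total becomes 65; next count becomes 20; next ((-2 - step) >= abs((base * limit))) evaluates to false; next ((abs(total) >= (-4)) && ((total * -5) == (limit + -6))) evaluates to false; next final value 45; agreement on 45.
Sweeping the whole domain (120 inputs) finds no disagreement.
verdict: equivalent


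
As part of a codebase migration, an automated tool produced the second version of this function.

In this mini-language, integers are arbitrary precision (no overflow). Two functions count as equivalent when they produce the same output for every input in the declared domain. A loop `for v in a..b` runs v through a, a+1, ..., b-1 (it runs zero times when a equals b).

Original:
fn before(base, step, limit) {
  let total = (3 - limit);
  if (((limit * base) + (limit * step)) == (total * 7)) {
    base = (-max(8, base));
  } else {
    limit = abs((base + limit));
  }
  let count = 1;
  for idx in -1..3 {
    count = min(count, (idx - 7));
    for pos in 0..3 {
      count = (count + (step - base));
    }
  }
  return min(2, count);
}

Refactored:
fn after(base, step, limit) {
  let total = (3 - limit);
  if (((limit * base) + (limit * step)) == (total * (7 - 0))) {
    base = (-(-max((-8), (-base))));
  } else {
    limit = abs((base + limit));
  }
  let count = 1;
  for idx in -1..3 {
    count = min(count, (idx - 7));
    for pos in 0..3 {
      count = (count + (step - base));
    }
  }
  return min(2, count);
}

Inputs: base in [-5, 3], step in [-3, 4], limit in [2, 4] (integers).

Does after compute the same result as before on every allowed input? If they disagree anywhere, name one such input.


Not equivalent: base=-4, step=4, limit=3 separates them (2 vs -8).
before: total=0, then (((limit * base) + (limit * step)) == (total * 7)) is true, then base=-8, then count=1, then (idx=-1), then count=-8, then (pos=0), then count=4, then (pos=1), then count=16, then (pos=2), then count=28, then (idx=0), then count=-7, then (pos=0), then count=5, then (pos=1), then count=17, then (pos=2), then count=29, then (idx=1), then count=-6, then (pos=0), then count=6, then (pos=1), then count=18, then (pos=2), then count=30, then (idx=2), then count=-5, then (pos=0), then count=7, then (pos=1), then count=19, then (pos=2), then count=31, then returns 2
after: total=0, then (((limit * base) + (limit * step)) == (total * (7 - 0))) is true, then base=4, then count=1, then (idx=-1), then count=-8, then (pos=0), then count=-8, then (pos=1), then count=-8, then (pos=2), then count=-8, then (idx=0), then count=-8, then (pos=0), then count=-8, then (pos=1), then count=-8, then (pos=2), then count=-8, then (idx=1), then count=-8, then (pos=0), then count=-8, then (pos=1), then count=-8, then (pos=2), then count=-8, then (idx=2), then count=-8, then (pos=0), then count=-8, then (pos=1), then count=-8, then (pos=2), then count=-8, then returns -8
verdict: not equivalent; witness: base=-4, step=4, limit=3


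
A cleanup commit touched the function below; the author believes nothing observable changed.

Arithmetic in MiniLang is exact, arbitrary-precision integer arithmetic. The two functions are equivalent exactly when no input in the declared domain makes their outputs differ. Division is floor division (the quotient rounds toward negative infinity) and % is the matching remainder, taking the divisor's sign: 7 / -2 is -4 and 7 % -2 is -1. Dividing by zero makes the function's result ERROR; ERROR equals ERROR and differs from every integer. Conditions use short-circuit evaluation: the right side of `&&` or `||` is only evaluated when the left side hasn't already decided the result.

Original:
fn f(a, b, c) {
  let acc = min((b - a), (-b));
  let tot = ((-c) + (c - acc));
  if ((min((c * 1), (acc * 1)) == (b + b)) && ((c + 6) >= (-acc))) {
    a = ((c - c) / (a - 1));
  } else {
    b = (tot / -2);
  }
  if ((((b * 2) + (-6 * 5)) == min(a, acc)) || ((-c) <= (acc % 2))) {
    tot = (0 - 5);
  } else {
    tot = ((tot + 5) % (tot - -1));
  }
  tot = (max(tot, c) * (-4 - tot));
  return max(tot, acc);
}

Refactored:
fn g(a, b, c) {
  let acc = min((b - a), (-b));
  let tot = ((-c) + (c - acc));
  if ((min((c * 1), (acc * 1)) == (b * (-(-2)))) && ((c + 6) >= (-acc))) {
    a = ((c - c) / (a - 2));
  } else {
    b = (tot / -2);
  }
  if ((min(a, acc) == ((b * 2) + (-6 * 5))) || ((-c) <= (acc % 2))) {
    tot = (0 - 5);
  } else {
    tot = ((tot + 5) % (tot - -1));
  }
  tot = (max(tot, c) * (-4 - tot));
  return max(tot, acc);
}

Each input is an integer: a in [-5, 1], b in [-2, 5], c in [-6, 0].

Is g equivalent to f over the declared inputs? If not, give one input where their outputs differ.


The rewrite breaks on a=1, b=-1, c=-2, where the results are ERROR and -2.
f: acc = -2; tot = 2; ((min((c * 1), (acc * 1)) == (b + b)) && ((c + 6) >= (-acc))) -> true; division by zero -> ERROR
g: acc = -2; tot = 2; ((min((c * 1), (acc * 1)) == (b * (-(-2)))) && ((c + 6) >= (-acc))) -> true; a = 0; ((min(a, acc) == ((b * 2) + (-6 * 5))) || ((-c) <= (acc % 2))) -> false; tot = 1; tot = -5; return -2
verdict: not equivalent; witness: a=1, b=-1, c=-2


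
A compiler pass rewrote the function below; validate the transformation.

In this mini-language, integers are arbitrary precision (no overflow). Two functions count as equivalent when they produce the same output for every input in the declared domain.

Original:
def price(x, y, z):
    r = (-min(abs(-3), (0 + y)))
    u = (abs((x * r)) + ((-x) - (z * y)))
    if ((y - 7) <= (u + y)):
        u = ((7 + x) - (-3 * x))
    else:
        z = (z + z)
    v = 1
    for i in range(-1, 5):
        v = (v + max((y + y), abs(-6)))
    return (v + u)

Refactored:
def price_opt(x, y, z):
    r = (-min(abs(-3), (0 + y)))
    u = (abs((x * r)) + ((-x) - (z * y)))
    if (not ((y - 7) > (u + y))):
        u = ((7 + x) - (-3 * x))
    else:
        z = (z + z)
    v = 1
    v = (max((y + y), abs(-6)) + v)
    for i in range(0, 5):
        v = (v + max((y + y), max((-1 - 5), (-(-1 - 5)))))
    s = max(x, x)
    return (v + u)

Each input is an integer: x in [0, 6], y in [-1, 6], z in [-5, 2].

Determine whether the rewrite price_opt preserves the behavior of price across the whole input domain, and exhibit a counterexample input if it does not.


The two are interchangeable: loop structure differs, arithmetic usage differs, statement counts differ, min/max/abs usage differs, boolean connective usage differs, constant usage differs, local variable names differ, comparison usage differs, and every declared input agrees.
As a probe, take x=1, y=5, z=-1: price runs r = -3; u = 7; ((y - 7) <= (u + y)) -> true; u = 11; v = 1; [i=-1]; v = 11; [i=0]; v = 21; [i=1]; v = 31; [i=2]; v = 41; [i=3]; v = 51; [i=4]; v = 61; return 72; price_opt runs r = -3; u = 7; (not ((y - 7) > (u + y))) -> true; u = 11; v = 1; v = 11; [i=0]; v = 21; [i=1]; v = 31; [i=2]; v = 41; [i=3]; v = 51; [i=4]; v = 61; s = 1; return 72; both end at 72.
Sweeping the whole domain (448 inputs) finds no disagreement.
verdict: equivalent


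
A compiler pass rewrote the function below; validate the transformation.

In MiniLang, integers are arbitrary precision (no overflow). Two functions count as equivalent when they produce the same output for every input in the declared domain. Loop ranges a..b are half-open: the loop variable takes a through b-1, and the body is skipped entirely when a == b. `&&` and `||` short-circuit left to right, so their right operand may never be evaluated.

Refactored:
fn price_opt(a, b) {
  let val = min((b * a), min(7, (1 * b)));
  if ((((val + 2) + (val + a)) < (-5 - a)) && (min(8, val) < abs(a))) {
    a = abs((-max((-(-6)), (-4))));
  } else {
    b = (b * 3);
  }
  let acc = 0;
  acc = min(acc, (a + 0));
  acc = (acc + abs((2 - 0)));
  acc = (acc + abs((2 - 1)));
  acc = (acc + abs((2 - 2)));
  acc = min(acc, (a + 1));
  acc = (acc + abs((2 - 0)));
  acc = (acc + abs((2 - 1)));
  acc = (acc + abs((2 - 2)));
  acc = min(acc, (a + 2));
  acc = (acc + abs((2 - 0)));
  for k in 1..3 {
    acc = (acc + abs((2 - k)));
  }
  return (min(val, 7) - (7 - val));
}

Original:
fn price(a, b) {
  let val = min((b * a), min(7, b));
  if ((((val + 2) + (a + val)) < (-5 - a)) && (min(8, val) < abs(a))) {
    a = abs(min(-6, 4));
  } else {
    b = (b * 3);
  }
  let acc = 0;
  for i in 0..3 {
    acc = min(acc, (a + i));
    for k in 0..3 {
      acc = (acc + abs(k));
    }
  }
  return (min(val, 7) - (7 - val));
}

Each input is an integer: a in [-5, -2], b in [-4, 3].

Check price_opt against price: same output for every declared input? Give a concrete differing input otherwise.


Although local variable names differ, min/max/abs usage differs, constant usage differs, loop structure differs, statement counts differ, arithmetic usage differs, 32/32 inputs agree.
verdict: equivalent


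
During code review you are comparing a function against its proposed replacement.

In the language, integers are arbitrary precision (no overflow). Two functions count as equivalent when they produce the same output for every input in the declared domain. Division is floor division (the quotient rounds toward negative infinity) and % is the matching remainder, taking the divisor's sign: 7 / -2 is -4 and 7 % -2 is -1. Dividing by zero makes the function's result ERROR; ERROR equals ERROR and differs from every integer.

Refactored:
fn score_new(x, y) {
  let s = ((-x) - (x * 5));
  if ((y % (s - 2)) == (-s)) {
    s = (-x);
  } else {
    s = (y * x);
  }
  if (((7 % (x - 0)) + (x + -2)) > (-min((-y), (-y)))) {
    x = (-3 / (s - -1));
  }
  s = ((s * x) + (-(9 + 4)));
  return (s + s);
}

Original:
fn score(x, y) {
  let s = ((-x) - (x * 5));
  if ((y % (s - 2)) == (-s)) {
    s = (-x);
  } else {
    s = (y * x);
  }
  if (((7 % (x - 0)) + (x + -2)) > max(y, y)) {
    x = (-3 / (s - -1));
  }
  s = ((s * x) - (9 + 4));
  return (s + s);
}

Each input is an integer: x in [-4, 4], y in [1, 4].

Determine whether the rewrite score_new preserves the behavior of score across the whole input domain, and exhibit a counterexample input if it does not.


The two versions differ — the changes include min/max/abs usage differs; and arithmetic usage differs.
Tracing x=-4, y=4: score: s := 24 | ((y % (s - 2)) == (-s)): false | s := -16 | (((7 % (x - 0)) + (x + -2)) > max(y, y)): false | s := 51 | result 102 | score_new: s := 24 | ((y % (s - 2)) == (-s)): false | s := -16 | (((7 % (x - 0)) + (x + -2)) > (-min((-y), (-y)))): false | s := 51 | result 102 — matching result 102.
Across all 36 domain points the two functions coincide.
verdict: equivalent


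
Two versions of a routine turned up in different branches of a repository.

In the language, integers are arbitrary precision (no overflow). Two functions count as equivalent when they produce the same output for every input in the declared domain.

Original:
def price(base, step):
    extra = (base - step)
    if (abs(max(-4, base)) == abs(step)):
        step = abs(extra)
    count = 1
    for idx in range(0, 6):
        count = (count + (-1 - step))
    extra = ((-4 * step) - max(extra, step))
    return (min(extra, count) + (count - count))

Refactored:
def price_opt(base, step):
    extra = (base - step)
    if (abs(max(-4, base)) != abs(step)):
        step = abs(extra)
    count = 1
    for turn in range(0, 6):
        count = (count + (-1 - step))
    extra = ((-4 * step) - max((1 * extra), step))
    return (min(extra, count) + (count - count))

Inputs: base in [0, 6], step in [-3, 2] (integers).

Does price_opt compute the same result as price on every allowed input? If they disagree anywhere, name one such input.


These are not equivalent — on base=0, step=-3 the outputs split (9 vs -23).
price: extra becomes 3; next (abs(max(-4, base)) == abs(step)) evaluates to false; next count becomes 1; next at idx=0:; next count becomes 3; next at idx=1:; next count becomes 5; next at idx=2:; next count becomes 7; next at idx=3:; next count becomes 9; next at idx=4:; next count becomes 11; next at idx=5:; next count becomes 13; next extra becomes 9; next final value 9
price_opt: extra becomes 3; next (abs(max(-4, base)) != abs(step)) evaluates to true; next step becomes 3; next count becomes 1; next at turn=0:; next count becomes -3; next at turn=1:; next count becomes -7; next at turn=2:; next count becomes -11; next at turn=3:; next count becomes -15; next at turn=4:; next count becomes -19; next at turn=5:; next count becomes -23; next extra becomes -15; next final value -23
verdict: not equivalent; witness: base=0, step=-3


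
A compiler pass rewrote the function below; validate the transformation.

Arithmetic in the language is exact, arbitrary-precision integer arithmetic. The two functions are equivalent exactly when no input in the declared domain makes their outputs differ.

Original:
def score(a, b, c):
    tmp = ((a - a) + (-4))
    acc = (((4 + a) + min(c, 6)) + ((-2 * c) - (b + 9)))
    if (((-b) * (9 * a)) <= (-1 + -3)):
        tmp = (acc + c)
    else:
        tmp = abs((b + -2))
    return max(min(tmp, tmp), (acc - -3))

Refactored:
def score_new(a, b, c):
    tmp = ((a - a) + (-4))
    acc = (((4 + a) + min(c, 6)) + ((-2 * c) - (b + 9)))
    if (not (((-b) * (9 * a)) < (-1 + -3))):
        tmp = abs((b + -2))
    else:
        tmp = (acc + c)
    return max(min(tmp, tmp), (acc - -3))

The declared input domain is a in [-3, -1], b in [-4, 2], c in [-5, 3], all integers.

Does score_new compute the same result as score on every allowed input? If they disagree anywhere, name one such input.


Equivalent. The one real change (`(((-b) * (9 * a)) <= (-1 + -3))` became `(((-b) * (9 * a)) < (-1 + -3))`) has no effect anywhere in the declared ranges.
An exhaustive pass over the 189 declared inputs shows identical outputs.
As a probe, take a=-2, b=2, c=2: score runs tmp becomes -4; next acc becomes -11; next (((-b) * (9 * a)) <= (-1 + -3)) evaluates to false; next tmp becomes 0; next final value 0; score_new runs tmp becomes -4; next acc becomes -11; next (not (((-b) * (9 * a)) < (-1 + -3))) evaluates to true; next tmp becomes 0; next final value 0; both end at 0.
verdict: equivalent


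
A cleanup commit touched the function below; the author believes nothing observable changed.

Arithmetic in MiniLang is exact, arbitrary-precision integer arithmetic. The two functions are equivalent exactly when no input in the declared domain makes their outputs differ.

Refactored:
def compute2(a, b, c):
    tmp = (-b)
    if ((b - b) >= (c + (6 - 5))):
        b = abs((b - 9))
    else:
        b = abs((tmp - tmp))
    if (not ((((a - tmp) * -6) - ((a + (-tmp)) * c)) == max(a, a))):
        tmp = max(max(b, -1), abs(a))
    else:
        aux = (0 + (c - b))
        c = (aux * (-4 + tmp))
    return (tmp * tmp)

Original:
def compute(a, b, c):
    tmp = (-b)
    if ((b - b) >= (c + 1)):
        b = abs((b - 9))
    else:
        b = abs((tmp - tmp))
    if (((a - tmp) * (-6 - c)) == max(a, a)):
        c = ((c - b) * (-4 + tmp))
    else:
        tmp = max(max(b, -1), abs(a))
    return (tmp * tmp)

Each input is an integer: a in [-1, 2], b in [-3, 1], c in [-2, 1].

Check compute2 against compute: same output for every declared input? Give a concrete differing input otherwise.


Comparing the listings, the differences include: local variable names differ; and boolean connective usage differs; and arithmetic usage differs; and constant usage differs; and statement counts differ.
As a probe, take a=2, b=-3, c=-1: compute runs tmp := 3 | ((b - b) >= (c + 1)): true | b := 12 | (((a - tmp) * (-6 - c)) == max(a, a)): false | tmp := 12 | result 144; compute2 runs tmp := 3 | ((b - b) >= (c + (6 - 5))): true | b := 12 | (not ((((a - tmp) * -6) - ((a + (-tmp)) * c)) == max(a, a))): true | tmp := 12 | result 144; both end at 144.
An exhaustive pass over the 80 declared inputs shows identical outputs.
verdict: equivalent


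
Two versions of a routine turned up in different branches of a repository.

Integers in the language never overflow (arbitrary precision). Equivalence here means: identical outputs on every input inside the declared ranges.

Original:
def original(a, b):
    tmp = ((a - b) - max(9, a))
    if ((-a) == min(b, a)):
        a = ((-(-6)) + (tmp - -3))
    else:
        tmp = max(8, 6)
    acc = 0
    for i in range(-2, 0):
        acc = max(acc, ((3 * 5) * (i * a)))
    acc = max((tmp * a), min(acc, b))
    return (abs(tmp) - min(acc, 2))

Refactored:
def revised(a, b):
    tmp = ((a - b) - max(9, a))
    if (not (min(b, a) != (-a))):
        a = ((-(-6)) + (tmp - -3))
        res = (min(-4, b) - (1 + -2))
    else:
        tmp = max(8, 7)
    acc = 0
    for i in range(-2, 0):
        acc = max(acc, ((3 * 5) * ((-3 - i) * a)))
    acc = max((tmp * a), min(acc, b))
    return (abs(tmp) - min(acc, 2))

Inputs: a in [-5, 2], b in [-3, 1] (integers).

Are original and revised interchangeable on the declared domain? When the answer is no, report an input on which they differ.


The edit looks behavioral (`6` became `7`), but over these ranges it never changes the outcome.
Tracing a=0, b=-2: original: tmp becomes -7; next ((-a) == min(b, a)) evaluates to false; next tmp becomes 8; next acc becomes 0; next at i=-2:; next acc becomes 0; next at i=-1:; next acc becomes 0; next acc becomes 0; next final value 8 | revised: tmp becomes -7; next (not (min(b, a) != (-a))) evaluates to false; next tmp becomes 8; next acc becomes 0; next at i=-2:; next acc becomes 0; next at i=-1:; next acc becomes 0; next acc becomes 0; next final value 8 — matching result 8.
Every one of the 40 inputs gives matching results.
verdict: equivalent


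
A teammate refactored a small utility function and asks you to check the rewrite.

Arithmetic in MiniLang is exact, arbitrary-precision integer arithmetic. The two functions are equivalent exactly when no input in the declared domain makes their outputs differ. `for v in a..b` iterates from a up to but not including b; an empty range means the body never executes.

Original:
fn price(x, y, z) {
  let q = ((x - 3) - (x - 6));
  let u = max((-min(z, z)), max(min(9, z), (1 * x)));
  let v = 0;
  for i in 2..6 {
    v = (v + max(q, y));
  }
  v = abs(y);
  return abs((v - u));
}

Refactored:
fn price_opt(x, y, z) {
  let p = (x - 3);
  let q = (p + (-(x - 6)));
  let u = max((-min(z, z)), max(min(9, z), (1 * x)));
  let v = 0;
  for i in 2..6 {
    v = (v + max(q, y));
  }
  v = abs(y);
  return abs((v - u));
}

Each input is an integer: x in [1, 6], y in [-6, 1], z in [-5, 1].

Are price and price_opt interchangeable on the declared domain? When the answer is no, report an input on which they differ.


Side by side, the visible changes include: local variable names differ; and arithmetic usage differs; and statement counts differ.
One worked example (x=1, y=-4, z=-5) — price: q=3, then u=5, then v=0, then (i=2), then v=3, then (i=3), then v=6, then (i=4), then v=9, then (i=5), then v=12, then v=4, then returns 1; price_opt: p=-2, then q=3, then u=5, then v=0, then (i=2), then v=3, then (i=3), then v=6, then (i=4), then v=9, then (i=5), then v=12, then v=4, then returns 1; agreement on 1.
Checked all 336 inputs in the declared domain: the outputs agree on every one.
verdict: equivalent


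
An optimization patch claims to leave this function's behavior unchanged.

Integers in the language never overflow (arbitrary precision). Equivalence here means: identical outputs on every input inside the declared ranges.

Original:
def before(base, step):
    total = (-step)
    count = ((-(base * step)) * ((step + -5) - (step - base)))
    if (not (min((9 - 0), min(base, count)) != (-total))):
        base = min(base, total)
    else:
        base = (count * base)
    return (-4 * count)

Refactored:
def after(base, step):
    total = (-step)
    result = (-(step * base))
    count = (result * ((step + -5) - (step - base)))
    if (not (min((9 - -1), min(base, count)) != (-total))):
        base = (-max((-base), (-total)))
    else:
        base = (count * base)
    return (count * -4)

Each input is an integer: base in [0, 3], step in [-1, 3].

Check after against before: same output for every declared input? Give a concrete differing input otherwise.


The one real change (`0` became `-1`) has no effect anywhere in the declared ranges; all 20 inputs agree.
verdict: equivalent


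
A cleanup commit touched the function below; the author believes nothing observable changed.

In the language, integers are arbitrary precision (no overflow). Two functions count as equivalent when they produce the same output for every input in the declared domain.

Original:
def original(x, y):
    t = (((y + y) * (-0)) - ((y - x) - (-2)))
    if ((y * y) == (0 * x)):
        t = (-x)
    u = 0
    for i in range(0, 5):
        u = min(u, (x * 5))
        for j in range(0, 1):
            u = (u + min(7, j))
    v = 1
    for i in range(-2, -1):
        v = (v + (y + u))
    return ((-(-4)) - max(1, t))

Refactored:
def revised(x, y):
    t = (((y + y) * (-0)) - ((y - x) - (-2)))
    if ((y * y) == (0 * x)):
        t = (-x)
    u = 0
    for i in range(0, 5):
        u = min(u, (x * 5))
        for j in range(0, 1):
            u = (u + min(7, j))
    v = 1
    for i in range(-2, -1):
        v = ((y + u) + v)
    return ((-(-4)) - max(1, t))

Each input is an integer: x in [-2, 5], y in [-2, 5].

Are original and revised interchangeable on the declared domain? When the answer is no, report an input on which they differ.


Comparing the listings, the differences include: same computation, different form.
One worked example (x=3, y=0) — original: t=1, then ((y * y) == (0 * x)) is true, then t=-3, then u=0, then (i=0), then u=0, then (j=0), then u=0, then (i=1), then u=0, then (j=0), then u=0, then (i=2), then u=0, then (j=0), then u=0, then (i=3), then u=0, then (j=0), then u=0, then (i=4), then u=0, then (j=0), then u=0, then v=1, then (i=-2), then v=1, then returns 3; revised: t=1, then ((y * y) == (0 * x)) is true, then t=-3, then u=0, then (i=0), then u=0, then (j=0), then u=0, then (i=1), then u=0, then (j=0), then u=0, then (i=2), then u=0, then (j=0), then u=0, then (i=3), then u=0, then (j=0), then u=0, then (i=4), then u=0, then (j=0), then u=0, then v=1, then (i=-2), then v=1, then returns 3; agreement on 3.
Checked all 64 inputs in the declared domain: the outputs agree on every one.
verdict: equivalent


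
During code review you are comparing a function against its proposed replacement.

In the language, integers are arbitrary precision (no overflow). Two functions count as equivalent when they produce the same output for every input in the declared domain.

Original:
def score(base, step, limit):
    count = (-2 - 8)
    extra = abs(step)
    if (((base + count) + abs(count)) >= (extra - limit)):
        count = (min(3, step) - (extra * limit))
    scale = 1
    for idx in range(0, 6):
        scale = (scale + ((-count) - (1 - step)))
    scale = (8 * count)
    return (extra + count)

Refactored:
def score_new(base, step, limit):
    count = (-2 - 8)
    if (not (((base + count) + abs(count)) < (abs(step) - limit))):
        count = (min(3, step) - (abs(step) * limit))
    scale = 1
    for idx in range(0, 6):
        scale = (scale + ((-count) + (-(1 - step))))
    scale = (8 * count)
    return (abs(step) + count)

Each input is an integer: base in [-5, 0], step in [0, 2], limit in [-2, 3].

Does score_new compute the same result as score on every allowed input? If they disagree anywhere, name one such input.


The two are interchangeable: arithmetic usage differs, min/max/abs usage differs, local variable names differ, comparison usage differs, statement counts differ, boolean connective usage differs, and every declared input agrees.
One worked example (base=0, step=2, limit=1) — score: count := -10 | extra := 2 | (((base + count) + abs(count)) >= (extra - limit)): false | scale := 1 | iter idx=0: | scale := 12 | iter idx=1: | scale := 23 | iter idx=2: | scale := 34 | iter idx=3: | scale := 45 | iter idx=4: | scale := 56 | iter idx=5: | scale := 67 | scale := -80 | result -8; score_new: count := -10 | (not (((base + count) + abs(count)) < (abs(step) - limit))): false | scale := 1 | iter idx=0: | scale := 12 | iter idx=1: | scale := 23 | iter idx=2: | scale := 34 | iter idx=3: | scale := 45 | iter idx=4: | scale := 56 | iter idx=5: | scale := 67 | scale := -80 | result -8; agreement on -8.
Checked all 108 inputs in the declared domain: the outputs agree on every one.
verdict: equivalent


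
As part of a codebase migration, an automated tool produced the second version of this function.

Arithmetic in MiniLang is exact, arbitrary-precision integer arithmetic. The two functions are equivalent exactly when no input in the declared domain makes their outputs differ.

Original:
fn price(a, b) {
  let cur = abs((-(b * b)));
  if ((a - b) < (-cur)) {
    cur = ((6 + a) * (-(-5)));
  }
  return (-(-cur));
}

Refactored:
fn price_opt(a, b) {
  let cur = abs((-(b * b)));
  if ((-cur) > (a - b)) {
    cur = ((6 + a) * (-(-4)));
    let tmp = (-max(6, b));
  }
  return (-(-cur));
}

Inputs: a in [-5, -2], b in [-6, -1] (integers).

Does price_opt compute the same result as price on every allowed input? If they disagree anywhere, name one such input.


On input a=-5, b=-1, price returns 5 while price_opt returns 4.
verdict: not equivalent; witness: a=-5, b=-1


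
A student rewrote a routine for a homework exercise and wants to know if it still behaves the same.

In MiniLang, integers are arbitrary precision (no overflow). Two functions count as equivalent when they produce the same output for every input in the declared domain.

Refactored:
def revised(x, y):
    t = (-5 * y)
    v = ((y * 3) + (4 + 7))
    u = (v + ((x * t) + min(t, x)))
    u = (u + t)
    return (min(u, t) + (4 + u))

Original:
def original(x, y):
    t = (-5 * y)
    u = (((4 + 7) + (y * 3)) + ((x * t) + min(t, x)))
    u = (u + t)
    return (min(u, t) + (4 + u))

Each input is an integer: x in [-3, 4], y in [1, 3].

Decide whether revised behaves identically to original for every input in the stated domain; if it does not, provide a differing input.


This is a faithful refactor — statement counts differ; and local variable names differ, but the computed results match everywhere.
Tracing x=-3, y=3: original: t := -15 | u := 50 | u := 35 | result 24 | revised: t := -15 | v := 20 | u := 50 | u := 35 | result 24 — matching result 24.
Checked all 24 inputs in the declared domain: the outputs agree on every one.
verdict: equivalent


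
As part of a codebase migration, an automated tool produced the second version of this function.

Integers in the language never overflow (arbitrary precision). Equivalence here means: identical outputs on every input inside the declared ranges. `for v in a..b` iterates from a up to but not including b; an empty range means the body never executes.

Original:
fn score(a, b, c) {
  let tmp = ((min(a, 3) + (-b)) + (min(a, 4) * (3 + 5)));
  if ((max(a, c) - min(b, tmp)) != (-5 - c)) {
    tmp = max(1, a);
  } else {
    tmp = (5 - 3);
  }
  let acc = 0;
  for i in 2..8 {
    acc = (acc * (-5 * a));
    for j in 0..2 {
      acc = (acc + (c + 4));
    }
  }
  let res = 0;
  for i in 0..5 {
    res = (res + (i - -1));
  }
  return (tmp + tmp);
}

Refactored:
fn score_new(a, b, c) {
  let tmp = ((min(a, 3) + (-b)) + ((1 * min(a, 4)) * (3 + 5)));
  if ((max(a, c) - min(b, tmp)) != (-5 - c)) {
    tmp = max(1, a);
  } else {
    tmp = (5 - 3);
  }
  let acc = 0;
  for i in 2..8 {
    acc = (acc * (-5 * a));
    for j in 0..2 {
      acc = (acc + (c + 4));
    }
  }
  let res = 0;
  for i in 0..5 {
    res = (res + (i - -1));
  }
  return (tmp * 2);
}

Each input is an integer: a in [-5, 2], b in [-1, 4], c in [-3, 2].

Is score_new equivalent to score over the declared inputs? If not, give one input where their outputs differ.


Reading the diff, among the changes: constant usage differs; and arithmetic usage differs.
Tracing a=-3, b=2, c=1: score: tmp := -29 | ((max(a, c) - min(b, tmp)) != (-5 - c)): true | tmp := 1 | acc := 0 | iter i=2: | acc := 0 | iter j=0: | acc := 5 | iter j=1: | acc := 10 | iter i=3: | acc := 150 | iter j=0: | acc := 155 | iter j=1: | acc := 160 | iter i=4: | acc := 2400 | iter j=0: | acc := 2405 | iter j=1: | acc := 2410 | iter i=5: | acc := 36150 | iter j=0: | acc := 36155 | iter j=1: | acc := 36160 | iter i=6: | acc := 542400 | iter j=0: | acc := 542405 | iter j=1: | acc := 542410 | iter i=7: | acc := 8136150 | iter j=0: | acc := 8136155 | iter j=1: | acc := 8136160 | res := 0 | iter i=0: | res := 1 | iter i=1: | res := 3 | iter i=2: | res := 6 | iter i=3: | res := 10 | iter i=4: | res := 15 | result 2 | score_new: tmp := -29 | ((max(a, c) - min(b, tmp)) != (-5 - c)): true | tmp := 1 | acc := 0 | iter i=2: | acc := 0 | iter j=0: | acc := 5 | iter j=1: | acc := 10 | iter i=3: | acc := 150 | iter j=0: | acc := 155 | iter j=1: | acc := 160 | iter i=4: | acc := 2400 | iter j=0: | acc := 2405 | iter j=1: | acc := 2410 | iter i=5: | acc := 36150 | iter j=0: | acc := 36155 | iter j=1: | acc := 36160 | iter i=6: | acc := 542400 | iter j=0: | acc := 542405 | iter j=1: | acc := 542410 | iter i=7: | acc := 8136150 | iter j=0: | acc := 8136155 | iter j=1: | acc := 8136160 | res := 0 | iter i=0: | res := 1 | iter i=1: | res := 3 | iter i=2: | res := 6 | iter i=3: | res := 10 | iter i=4: | res := 15 | result 2 — matching result 2.
Checked all 288 inputs in the declared domain: the outputs agree on every one.
verdict: equivalent


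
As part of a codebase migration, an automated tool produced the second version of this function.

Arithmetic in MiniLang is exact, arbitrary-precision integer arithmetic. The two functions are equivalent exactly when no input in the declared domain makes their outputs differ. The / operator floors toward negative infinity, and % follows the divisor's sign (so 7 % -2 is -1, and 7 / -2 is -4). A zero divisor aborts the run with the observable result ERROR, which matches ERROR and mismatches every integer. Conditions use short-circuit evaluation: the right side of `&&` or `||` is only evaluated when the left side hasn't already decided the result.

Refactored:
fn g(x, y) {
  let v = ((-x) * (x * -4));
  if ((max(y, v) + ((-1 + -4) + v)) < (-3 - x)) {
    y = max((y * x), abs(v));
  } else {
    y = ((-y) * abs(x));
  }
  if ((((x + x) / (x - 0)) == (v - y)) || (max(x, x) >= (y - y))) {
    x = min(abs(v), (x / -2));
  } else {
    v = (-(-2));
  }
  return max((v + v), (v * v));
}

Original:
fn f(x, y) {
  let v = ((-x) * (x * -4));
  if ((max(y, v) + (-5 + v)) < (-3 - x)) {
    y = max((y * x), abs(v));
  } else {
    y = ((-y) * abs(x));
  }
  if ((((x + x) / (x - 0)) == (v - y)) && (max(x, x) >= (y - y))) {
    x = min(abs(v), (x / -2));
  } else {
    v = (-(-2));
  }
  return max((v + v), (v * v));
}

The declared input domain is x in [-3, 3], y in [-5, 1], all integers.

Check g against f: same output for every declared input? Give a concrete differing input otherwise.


There is a counterexample at x=-1, y=-2: 4 on one side, 16 on the other.
f: v = 4; ((max(y, v) + (-5 + v)) < (-3 - x)) -> false; y = 2; ((((x + x) / (x - 0)) == (v - y)) && (max(x, x) >= (y - y))) -> false; v = 2; return 4
g: v = 4; ((max(y, v) + ((-1 + -4) + v)) < (-3 - x)) -> false; y = 2; ((((x + x) / (x - 0)) == (v - y)) || (max(x, x) >= (y - y))) -> true; x = 0; return 16
verdict: not equivalent; witness: x=-1, y=-2


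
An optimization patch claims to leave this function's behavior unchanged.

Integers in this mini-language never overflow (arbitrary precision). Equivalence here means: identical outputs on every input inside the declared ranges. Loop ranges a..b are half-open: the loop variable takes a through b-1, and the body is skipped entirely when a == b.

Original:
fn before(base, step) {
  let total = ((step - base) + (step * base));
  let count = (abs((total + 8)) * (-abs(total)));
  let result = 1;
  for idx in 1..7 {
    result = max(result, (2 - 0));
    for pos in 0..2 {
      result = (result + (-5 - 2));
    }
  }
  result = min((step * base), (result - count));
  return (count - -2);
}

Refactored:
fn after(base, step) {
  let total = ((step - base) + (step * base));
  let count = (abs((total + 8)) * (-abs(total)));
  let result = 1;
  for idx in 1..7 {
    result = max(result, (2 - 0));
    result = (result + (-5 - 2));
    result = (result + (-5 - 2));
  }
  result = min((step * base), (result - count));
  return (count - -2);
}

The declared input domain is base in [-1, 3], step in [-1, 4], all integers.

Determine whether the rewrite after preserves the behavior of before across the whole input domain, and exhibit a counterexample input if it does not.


The two are interchangeable: local variable names differ, constant usage differs, arithmetic usage differs, loop structure differs, and every declared input agrees.
As a probe, take base=2, step=-1: before runs total becomes -5; next count becomes -15; next result becomes 1; next at idx=1:; next result becomes 2; next at pos=0:; next result becomes -5; next at pos=1:; next result becomes -12; next at idx=2:; next result becomes 2; next at pos=0:; next result becomes -5; next at pos=1:; next result becomes -12; next at idx=3:; next result becomes 2; next at pos=0:; next result becomes -5; next at pos=1:; next result becomes -12; next at idx=4:; next result becomes 2; next at pos=0:; next result becomes -5; next at pos=1:; next result becomes -12; next at idx=5:; next result becomes 2; next at pos=0:; next result becomes -5; next at pos=1:; next result becomes -12; next at idx=6:; next result becomes 2; next at pos=0:; next result becomes -5; next at pos=1:; next result becomes -12; next result becomes -2; next final value -13; after runs total becomes -5; next count becomes -15; next result becomes 1; next at idx=1:; next result becomes 2; next result becomes -5; next result becomes -12; next at idx=2:; next result becomes 2; next result becomes -5; next result becomes -12; next at idx=3:; next result becomes 2; next result becomes -5; next result becomes -12; next at idx=4:; next result becomes 2; next result becomes -5; next result becomes -12; next at idx=5:; next result becomes 2; next result becomes -5; next result becomes -12; next at idx=6:; next result becomes 2; next result becomes -5; next result becomes -12; next result becomes -2; next final value -13; both end at -13.
Every one of the 30 inputs gives matching results.
verdict: equivalent


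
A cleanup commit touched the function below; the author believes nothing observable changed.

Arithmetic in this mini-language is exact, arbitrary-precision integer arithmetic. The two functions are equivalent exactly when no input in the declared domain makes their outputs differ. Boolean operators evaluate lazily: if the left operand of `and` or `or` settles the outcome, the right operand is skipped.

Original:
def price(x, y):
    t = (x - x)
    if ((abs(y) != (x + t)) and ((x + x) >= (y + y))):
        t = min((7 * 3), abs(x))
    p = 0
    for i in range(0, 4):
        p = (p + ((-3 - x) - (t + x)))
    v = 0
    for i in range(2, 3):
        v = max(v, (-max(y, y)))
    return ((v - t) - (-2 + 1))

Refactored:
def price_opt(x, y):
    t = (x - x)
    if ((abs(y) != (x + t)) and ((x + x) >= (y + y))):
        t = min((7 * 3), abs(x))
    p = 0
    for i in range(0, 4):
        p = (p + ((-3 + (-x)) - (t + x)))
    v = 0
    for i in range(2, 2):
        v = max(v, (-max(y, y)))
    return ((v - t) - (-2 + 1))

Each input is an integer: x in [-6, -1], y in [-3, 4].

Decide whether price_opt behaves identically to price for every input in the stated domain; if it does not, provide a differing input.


Consider the input x=-6, y=-3.
price: t = 0; ((abs(y) != (x + t)) and ((x + x) >= (y + y))) -> false; p = 0; [i=0]; p = 9; [i=1]; p = 18; [i=2]; p = 27; [i=3]; p = 36; v = 0; [i=2]; v = 3; return 4
price_opt: t = 0; ((abs(y) != (x + t)) and ((x + x) >= (y + y))) -> false; p = 0; [i=0]; p = 9; [i=1]; p = 18; [i=2]; p = 27; [i=3]; p = 36; v = 0; the i loop: no iterations; return 1
4 vs 1 — the two versions disagree here.
verdict: not equivalent; witness: x=-6, y=-3


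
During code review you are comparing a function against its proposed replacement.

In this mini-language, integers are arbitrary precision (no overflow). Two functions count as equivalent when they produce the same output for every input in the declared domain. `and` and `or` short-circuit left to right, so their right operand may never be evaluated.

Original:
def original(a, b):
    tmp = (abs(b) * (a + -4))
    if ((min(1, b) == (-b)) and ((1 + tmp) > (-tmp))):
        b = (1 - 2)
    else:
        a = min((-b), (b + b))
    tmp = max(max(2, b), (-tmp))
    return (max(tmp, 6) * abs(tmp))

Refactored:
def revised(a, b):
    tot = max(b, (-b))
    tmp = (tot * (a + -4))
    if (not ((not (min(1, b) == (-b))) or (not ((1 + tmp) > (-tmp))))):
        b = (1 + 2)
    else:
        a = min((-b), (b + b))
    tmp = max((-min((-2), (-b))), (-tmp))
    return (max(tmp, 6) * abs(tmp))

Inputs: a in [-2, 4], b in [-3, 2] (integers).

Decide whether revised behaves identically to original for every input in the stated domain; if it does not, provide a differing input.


The rewrite breaks on a=-2, b=0, where the results are 12 and 18.
original: tmp = 0; ((min(1, b) == (-b)) and ((1 + tmp) > (-tmp))) -> true; b = -1; tmp = 2; return 12
revised: tot = 0; tmp = 0; (not ((not (min(1, b) == (-b))) or (not ((1 + tmp) > (-tmp))))) -> true; b = 3; tmp = 3; return 18
verdict: not equivalent; witness: a=-2, b=0


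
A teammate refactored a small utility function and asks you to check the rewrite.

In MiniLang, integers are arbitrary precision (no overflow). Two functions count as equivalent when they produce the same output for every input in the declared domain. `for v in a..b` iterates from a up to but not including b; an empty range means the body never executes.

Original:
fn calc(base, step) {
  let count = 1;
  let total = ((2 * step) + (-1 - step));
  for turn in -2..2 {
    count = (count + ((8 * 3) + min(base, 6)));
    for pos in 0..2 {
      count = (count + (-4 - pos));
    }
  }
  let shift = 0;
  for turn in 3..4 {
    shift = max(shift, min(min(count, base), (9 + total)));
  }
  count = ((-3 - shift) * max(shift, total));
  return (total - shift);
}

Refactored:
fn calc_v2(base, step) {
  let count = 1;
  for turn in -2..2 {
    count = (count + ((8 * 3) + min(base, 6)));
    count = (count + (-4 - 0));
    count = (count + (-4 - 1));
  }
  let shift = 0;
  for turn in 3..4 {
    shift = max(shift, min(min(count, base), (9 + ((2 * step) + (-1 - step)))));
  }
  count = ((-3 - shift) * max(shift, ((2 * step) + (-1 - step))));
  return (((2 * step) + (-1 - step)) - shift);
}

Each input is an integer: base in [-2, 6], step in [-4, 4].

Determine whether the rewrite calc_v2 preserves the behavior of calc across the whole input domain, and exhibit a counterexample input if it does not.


Equivalent — the differences include constant usage differs; and local variable names differ; and arithmetic usage differs; and statement counts differ; and loop structure differs, yet no declared input distinguishes the two.
One worked example (base=-1, step=0) — calc: count=1, then total=-1, then (turn=-2), then count=24, then (pos=0), then count=20, then (pos=1), then count=15, then (turn=-1), then count=38, then (pos=0), then count=34, then (pos=1), then count=29, then (turn=0), then count=52, then (pos=0), then count=48, then (pos=1), then count=43, then (turn=1), then count=66, then (pos=0), then count=62, then (pos=1), then count=57, then shift=0, then (turn=3), then shift=0, then count=0, then returns -1; calc_v2: count=1, then (turn=-2), then count=24, then count=20, then count=15, then (turn=-1), then count=38, then count=34, then count=29, then (turn=0), then count=52, then count=48, then count=43, then (turn=1), then count=66, then count=62, then count=57, then shift=0, then (turn=3), then shift=0, then count=0, then returns -1; agreement on -1.
Sweeping the whole domain (81 inputs) finds no disagreement.
verdict: equivalent
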